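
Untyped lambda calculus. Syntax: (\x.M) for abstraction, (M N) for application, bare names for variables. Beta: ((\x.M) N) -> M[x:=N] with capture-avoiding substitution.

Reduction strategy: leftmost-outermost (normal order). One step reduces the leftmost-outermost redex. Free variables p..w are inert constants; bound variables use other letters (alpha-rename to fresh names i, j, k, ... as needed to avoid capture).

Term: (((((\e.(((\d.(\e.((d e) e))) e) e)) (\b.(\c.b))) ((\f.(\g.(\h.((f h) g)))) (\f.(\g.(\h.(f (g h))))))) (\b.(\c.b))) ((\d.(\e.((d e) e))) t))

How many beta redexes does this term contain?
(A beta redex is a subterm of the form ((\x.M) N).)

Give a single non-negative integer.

Term: (((((\e.(((\d.(\e.((d e) e))) e) e)) (\b.(\c.b))) ((\f.(\g.(\h.((f h) g)))) (\f.(\g.(\h.(f (g h))))))) (\b.(\c.b))) ((\d.(\e.((d e) e))) t))
  Redex: ((\e.(((\d.(\e.((d e) e))) e) e)) (\b.(\c.b)))
  Redex: ((\d.(\e.((d e) e))) e)
  Redex: ((\f.(\g.(\h.((f h) g)))) (\f.(\g.(\h.(f (g h))))))
  Redex: ((\d.(\e.((d e) e))) t)
Total redexes: 4

Answer: 4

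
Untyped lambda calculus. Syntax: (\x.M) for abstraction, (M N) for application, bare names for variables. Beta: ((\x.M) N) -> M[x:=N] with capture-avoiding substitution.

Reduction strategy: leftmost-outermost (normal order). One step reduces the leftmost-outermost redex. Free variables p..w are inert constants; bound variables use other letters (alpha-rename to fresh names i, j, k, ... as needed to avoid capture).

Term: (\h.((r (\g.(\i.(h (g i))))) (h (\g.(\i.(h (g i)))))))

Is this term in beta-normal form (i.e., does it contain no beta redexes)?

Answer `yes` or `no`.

Term: (\h.((r (\g.(\i.(h (g i))))) (h (\g.(\i.(h (g i)))))))
No beta redexes found.

Answer: yes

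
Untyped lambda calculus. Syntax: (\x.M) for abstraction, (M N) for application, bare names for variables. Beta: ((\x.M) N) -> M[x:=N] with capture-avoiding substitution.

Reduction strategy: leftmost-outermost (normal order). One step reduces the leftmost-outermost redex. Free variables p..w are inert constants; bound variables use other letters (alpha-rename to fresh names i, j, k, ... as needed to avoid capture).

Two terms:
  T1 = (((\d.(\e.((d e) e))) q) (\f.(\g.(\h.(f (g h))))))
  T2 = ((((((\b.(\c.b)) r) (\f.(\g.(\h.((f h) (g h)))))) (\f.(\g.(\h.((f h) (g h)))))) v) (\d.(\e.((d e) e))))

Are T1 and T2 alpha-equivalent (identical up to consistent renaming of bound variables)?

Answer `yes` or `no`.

Answer: no

Derivation:
Term 1: (((\d.(\e.((d e) e))) q) (\f.(\g.(\h.(f (g h))))))
Term 2: ((((((\b.(\c.b)) r) (\f.(\g.(\h.((f h) (g h)))))) (\f.(\g.(\h.((f h) (g h)))))) v) (\d.(\e.((d e) e))))
Alpha-equivalence: compare structure up to binder renaming.
Result: False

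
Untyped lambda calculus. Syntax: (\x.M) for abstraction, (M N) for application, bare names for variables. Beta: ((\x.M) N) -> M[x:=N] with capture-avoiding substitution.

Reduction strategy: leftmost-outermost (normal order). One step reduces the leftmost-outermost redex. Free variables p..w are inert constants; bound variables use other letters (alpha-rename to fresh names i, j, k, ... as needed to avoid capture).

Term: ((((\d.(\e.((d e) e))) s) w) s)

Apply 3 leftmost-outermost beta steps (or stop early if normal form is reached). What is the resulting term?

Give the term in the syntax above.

Step 0: ((((\d.(\e.((d e) e))) s) w) s)
Step 1: (((\e.((s e) e)) w) s)
Step 2: (((s w) w) s)
Step 3: (normal form reached)

Answer: (((s w) w) s)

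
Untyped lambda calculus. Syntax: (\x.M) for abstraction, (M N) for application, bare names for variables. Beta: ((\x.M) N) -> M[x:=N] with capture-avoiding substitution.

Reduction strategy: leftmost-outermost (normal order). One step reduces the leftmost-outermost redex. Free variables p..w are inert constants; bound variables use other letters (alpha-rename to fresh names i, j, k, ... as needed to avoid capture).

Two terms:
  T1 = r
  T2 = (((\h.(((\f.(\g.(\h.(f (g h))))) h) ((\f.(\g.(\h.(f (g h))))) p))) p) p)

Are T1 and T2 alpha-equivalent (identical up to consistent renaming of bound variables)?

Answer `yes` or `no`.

Answer: no

Derivation:
Term 1: r
Term 2: (((\h.(((\f.(\g.(\h.(f (g h))))) h) ((\f.(\g.(\h.(f (g h))))) p))) p) p)
Alpha-equivalence: compare structure up to binder renaming.
Result: False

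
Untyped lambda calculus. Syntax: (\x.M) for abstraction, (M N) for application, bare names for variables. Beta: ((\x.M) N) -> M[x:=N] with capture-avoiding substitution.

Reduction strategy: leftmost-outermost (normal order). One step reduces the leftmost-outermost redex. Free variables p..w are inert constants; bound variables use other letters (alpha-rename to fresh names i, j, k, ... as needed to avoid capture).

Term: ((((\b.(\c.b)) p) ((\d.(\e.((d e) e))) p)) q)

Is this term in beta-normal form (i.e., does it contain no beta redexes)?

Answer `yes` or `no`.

Term: ((((\b.(\c.b)) p) ((\d.(\e.((d e) e))) p)) q)
Found 2 beta redex(es).

Answer: no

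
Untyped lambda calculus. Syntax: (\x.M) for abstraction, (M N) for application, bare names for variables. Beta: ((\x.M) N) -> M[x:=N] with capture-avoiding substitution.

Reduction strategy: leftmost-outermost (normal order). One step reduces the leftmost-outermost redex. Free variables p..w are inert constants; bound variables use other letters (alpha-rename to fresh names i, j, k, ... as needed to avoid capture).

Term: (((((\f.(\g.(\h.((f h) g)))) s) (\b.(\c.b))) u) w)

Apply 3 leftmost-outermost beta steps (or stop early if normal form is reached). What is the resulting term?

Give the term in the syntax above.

Step 0: (((((\f.(\g.(\h.((f h) g)))) s) (\b.(\c.b))) u) w)
Step 1: ((((\g.(\h.((s h) g))) (\b.(\c.b))) u) w)
Step 2: (((\h.((s h) (\b.(\c.b)))) u) w)
Step 3: (((s u) (\b.(\c.b))) w)

Answer: (((s u) (\b.(\c.b))) w)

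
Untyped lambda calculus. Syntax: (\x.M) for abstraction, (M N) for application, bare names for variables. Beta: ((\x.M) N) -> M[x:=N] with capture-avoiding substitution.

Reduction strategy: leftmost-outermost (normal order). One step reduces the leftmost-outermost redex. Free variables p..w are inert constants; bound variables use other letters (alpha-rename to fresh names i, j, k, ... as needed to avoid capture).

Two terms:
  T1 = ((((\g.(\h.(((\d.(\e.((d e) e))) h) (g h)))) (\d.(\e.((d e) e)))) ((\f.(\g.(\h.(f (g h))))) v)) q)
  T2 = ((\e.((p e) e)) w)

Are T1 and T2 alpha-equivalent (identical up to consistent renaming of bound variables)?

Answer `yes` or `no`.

Answer: no

Derivation:
Term 1: ((((\g.(\h.(((\d.(\e.((d e) e))) h) (g h)))) (\d.(\e.((d e) e)))) ((\f.(\g.(\h.(f (g h))))) v)) q)
Term 2: ((\e.((p e) e)) w)
Alpha-equivalence: compare structure up to binder renaming.
Result: False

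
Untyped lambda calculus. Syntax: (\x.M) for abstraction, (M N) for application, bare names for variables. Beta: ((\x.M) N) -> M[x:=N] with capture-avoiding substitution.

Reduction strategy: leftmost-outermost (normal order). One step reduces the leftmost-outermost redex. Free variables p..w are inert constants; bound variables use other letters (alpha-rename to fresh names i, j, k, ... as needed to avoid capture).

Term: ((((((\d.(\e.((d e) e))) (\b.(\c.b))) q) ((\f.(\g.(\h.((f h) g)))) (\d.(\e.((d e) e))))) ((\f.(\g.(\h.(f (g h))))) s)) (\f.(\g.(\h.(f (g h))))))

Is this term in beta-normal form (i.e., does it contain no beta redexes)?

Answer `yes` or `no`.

Answer: no

Derivation:
Term: ((((((\d.(\e.((d e) e))) (\b.(\c.b))) q) ((\f.(\g.(\h.((f h) g)))) (\d.(\e.((d e) e))))) ((\f.(\g.(\h.(f (g h))))) s)) (\f.(\g.(\h.(f (g h))))))
Found 3 beta redex(es).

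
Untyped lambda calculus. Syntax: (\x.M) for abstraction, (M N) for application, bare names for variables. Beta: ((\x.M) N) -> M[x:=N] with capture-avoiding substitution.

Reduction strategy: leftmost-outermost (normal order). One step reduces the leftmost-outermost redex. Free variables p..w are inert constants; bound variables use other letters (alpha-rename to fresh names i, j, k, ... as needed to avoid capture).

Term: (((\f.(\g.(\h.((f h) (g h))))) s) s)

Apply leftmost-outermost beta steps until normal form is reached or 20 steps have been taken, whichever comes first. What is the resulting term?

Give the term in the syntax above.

Answer: (\h.((s h) (s h)))

Derivation:
Step 0: (((\f.(\g.(\h.((f h) (g h))))) s) s)
Step 1: ((\g.(\h.((s h) (g h)))) s)
Step 2: (\h.((s h) (s h)))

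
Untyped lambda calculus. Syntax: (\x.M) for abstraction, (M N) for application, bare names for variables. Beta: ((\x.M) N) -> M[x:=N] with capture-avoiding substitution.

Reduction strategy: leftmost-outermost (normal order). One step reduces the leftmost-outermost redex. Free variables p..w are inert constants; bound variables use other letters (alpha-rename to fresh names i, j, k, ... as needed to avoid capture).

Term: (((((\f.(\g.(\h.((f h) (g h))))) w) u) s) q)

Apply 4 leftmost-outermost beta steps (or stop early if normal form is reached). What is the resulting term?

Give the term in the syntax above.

Answer: (((w s) (u s)) q)

Derivation:
Step 0: (((((\f.(\g.(\h.((f h) (g h))))) w) u) s) q)
Step 1: ((((\g.(\h.((w h) (g h)))) u) s) q)
Step 2: (((\h.((w h) (u h))) s) q)
Step 3: (((w s) (u s)) q)
Step 4: (normal form reached)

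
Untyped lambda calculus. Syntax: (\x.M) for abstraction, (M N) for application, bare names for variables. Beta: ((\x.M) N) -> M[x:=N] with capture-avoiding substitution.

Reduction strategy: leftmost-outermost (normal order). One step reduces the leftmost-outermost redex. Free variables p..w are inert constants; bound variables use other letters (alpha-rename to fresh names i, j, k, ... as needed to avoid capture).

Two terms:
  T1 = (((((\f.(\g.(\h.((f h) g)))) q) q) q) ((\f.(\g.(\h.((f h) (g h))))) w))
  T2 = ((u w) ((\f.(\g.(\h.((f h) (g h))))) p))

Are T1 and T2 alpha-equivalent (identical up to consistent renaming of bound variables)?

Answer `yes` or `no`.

Term 1: (((((\f.(\g.(\h.((f h) g)))) q) q) q) ((\f.(\g.(\h.((f h) (g h))))) w))
Term 2: ((u w) ((\f.(\g.(\h.((f h) (g h))))) p))
Alpha-equivalence: compare structure up to binder renaming.
Result: False

Answer: no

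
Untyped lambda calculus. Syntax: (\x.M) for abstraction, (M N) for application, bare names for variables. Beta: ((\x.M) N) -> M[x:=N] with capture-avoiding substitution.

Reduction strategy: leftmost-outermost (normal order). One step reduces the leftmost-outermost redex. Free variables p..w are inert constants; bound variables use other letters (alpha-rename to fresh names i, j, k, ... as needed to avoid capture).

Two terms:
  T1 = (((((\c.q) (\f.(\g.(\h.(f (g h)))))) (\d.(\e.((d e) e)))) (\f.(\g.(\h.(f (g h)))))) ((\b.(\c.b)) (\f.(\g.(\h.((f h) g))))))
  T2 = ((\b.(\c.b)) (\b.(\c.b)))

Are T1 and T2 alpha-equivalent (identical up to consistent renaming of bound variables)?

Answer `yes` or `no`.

Answer: no

Derivation:
Term 1: (((((\c.q) (\f.(\g.(\h.(f (g h)))))) (\d.(\e.((d e) e)))) (\f.(\g.(\h.(f (g h)))))) ((\b.(\c.b)) (\f.(\g.(\h.((f h) g))))))
Term 2: ((\b.(\c.b)) (\b.(\c.b)))
Alpha-equivalence: compare structure up to binder renaming.
Result: False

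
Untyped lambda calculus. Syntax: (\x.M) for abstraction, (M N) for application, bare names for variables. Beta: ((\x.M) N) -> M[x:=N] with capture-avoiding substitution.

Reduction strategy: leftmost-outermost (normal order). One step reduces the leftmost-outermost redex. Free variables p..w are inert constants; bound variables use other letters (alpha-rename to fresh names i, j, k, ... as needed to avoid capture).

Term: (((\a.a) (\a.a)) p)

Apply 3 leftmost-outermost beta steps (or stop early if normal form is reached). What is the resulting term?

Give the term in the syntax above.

Step 0: (((\a.a) (\a.a)) p)
Step 1: ((\a.a) p)
Step 2: p
Step 3: (normal form reached)

Answer: p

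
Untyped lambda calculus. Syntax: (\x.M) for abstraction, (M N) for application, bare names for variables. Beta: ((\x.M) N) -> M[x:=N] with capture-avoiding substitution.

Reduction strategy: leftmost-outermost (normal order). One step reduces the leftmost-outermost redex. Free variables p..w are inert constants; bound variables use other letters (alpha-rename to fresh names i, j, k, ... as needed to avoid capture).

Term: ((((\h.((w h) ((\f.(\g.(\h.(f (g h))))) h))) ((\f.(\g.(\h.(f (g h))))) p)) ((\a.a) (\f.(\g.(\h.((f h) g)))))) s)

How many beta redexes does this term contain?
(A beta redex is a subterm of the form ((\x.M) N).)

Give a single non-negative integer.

Answer: 4

Derivation:
Term: ((((\h.((w h) ((\f.(\g.(\h.(f (g h))))) h))) ((\f.(\g.(\h.(f (g h))))) p)) ((\a.a) (\f.(\g.(\h.((f h) g)))))) s)
  Redex: ((\h.((w h) ((\f.(\g.(\h.(f (g h))))) h))) ((\f.(\g.(\h.(f (g h))))) p))
  Redex: ((\f.(\g.(\h.(f (g h))))) h)
  Redex: ((\f.(\g.(\h.(f (g h))))) p)
  Redex: ((\a.a) (\f.(\g.(\h.((f h) g)))))
Total redexes: 4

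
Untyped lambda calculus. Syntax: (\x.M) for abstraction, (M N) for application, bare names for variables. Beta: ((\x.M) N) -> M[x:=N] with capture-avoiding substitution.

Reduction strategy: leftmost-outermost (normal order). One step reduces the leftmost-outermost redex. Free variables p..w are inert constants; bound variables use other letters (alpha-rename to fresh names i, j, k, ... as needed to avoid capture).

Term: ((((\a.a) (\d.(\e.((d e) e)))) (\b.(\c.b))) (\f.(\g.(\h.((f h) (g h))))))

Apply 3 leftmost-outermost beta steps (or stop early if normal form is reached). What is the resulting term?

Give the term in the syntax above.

Step 0: ((((\a.a) (\d.(\e.((d e) e)))) (\b.(\c.b))) (\f.(\g.(\h.((f h) (g h))))))
Step 1: (((\d.(\e.((d e) e))) (\b.(\c.b))) (\f.(\g.(\h.((f h) (g h))))))
Step 2: ((\e.(((\b.(\c.b)) e) e)) (\f.(\g.(\h.((f h) (g h))))))
Step 3: (((\b.(\c.b)) (\f.(\g.(\h.((f h) (g h)))))) (\f.(\g.(\h.((f h) (g h))))))

Answer: (((\b.(\c.b)) (\f.(\g.(\h.((f h) (g h)))))) (\f.(\g.(\h.((f h) (g h))))))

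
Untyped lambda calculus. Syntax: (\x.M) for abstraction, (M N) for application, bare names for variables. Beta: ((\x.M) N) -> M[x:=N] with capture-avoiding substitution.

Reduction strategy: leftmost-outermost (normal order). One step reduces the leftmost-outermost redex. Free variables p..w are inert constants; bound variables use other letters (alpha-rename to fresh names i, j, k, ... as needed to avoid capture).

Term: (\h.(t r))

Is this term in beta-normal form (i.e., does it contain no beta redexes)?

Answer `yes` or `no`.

Term: (\h.(t r))
No beta redexes found.

Answer: yes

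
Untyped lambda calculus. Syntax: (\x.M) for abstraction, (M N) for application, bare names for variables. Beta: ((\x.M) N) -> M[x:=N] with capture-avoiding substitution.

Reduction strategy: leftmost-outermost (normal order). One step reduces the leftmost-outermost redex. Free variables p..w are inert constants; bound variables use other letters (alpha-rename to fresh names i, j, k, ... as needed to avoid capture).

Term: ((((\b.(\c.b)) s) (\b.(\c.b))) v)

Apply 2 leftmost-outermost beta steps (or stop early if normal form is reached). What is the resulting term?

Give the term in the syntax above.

Step 0: ((((\b.(\c.b)) s) (\b.(\c.b))) v)
Step 1: (((\c.s) (\b.(\c.b))) v)
Step 2: (s v)

Answer: (s v)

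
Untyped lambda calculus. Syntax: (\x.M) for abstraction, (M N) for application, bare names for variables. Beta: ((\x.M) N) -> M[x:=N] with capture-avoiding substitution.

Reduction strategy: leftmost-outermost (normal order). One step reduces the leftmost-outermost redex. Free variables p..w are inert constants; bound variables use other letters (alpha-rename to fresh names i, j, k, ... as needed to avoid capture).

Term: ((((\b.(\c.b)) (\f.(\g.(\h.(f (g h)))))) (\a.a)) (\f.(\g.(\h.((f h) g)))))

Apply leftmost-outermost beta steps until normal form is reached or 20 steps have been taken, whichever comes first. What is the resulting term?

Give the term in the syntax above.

Answer: (\g.(\h.(\i.(\j.(((g h) j) i)))))

Derivation:
Step 0: ((((\b.(\c.b)) (\f.(\g.(\h.(f (g h)))))) (\a.a)) (\f.(\g.(\h.((f h) g)))))
Step 1: (((\c.(\f.(\g.(\h.(f (g h)))))) (\a.a)) (\f.(\g.(\h.((f h) g)))))
Step 2: ((\f.(\g.(\h.(f (g h))))) (\f.(\g.(\h.((f h) g)))))
Step 3: (\g.(\h.((\f.(\g.(\h.((f h) g)))) (g h))))
Step 4: (\g.(\h.(\i.(\j.(((g h) j) i)))))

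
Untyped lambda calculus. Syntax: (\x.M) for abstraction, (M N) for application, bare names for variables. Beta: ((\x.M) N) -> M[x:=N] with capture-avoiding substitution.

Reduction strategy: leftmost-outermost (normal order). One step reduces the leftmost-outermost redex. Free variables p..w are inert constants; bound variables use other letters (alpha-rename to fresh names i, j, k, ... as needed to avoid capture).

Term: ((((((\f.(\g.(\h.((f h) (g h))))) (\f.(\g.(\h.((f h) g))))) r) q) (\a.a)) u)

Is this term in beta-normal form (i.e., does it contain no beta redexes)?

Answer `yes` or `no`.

Term: ((((((\f.(\g.(\h.((f h) (g h))))) (\f.(\g.(\h.((f h) g))))) r) q) (\a.a)) u)
Found 1 beta redex(es).

Answer: no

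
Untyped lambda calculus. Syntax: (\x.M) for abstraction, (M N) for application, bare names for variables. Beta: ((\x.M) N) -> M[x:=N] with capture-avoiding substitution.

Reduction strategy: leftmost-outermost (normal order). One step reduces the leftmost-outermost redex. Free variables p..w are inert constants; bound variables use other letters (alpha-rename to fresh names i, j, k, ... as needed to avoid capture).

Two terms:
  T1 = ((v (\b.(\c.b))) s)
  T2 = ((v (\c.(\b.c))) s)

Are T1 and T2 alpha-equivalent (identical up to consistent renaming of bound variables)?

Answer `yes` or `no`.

Answer: yes

Derivation:
Term 1: ((v (\b.(\c.b))) s)
Term 2: ((v (\c.(\b.c))) s)
Alpha-equivalence: compare structure up to binder renaming.
Result: True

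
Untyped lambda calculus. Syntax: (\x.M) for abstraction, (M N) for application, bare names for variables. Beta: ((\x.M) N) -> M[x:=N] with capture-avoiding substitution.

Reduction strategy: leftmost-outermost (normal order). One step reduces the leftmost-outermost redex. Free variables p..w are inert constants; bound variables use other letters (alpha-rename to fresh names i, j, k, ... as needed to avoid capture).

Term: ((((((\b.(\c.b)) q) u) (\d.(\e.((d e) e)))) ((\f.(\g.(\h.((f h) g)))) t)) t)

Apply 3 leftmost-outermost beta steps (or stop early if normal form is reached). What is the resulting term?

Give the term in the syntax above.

Answer: (((q (\d.(\e.((d e) e)))) (\g.(\h.((t h) g)))) t)

Derivation:
Step 0: ((((((\b.(\c.b)) q) u) (\d.(\e.((d e) e)))) ((\f.(\g.(\h.((f h) g)))) t)) t)
Step 1: (((((\c.q) u) (\d.(\e.((d e) e)))) ((\f.(\g.(\h.((f h) g)))) t)) t)
Step 2: (((q (\d.(\e.((d e) e)))) ((\f.(\g.(\h.((f h) g)))) t)) t)
Step 3: (((q (\d.(\e.((d e) e)))) (\g.(\h.((t h) g)))) t)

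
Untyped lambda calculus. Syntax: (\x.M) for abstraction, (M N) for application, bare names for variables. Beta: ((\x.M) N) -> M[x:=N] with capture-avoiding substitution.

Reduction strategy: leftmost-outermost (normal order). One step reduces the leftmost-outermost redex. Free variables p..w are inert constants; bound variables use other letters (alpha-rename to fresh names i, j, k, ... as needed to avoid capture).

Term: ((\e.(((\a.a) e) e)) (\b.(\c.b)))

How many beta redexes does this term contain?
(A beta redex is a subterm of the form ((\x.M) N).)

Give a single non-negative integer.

Term: ((\e.(((\a.a) e) e)) (\b.(\c.b)))
  Redex: ((\e.(((\a.a) e) e)) (\b.(\c.b)))
  Redex: ((\a.a) e)
Total redexes: 2

Answer: 2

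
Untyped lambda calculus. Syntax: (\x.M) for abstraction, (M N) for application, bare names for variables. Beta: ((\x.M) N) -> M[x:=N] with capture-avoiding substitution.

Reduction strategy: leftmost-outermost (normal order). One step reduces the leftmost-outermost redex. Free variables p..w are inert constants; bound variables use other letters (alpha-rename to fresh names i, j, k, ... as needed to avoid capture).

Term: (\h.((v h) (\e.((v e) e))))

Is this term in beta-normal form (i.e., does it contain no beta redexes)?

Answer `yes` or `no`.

Term: (\h.((v h) (\e.((v e) e))))
No beta redexes found.

Answer: yes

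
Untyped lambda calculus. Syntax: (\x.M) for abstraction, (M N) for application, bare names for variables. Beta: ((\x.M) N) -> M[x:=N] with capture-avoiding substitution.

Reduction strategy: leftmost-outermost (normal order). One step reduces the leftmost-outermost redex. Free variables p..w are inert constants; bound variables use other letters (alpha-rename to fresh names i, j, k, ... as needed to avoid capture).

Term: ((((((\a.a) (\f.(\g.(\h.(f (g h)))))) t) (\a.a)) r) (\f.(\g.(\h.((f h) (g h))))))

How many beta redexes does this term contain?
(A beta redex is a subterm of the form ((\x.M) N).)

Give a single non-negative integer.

Answer: 1

Derivation:
Term: ((((((\a.a) (\f.(\g.(\h.(f (g h)))))) t) (\a.a)) r) (\f.(\g.(\h.((f h) (g h))))))
  Redex: ((\a.a) (\f.(\g.(\h.(f (g h))))))
Total redexes: 1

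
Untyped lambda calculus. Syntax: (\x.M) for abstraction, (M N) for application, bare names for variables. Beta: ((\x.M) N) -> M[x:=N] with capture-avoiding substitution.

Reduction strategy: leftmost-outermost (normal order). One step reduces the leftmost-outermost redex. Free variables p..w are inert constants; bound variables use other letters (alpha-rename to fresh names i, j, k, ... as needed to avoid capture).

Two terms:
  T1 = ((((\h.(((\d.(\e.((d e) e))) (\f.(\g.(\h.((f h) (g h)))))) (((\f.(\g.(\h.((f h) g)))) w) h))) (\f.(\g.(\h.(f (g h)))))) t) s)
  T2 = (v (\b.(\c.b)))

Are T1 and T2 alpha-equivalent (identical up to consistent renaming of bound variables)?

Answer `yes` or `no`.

Answer: no

Derivation:
Term 1: ((((\h.(((\d.(\e.((d e) e))) (\f.(\g.(\h.((f h) (g h)))))) (((\f.(\g.(\h.((f h) g)))) w) h))) (\f.(\g.(\h.(f (g h)))))) t) s)
Term 2: (v (\b.(\c.b)))
Alpha-equivalence: compare structure up to binder renaming.
Result: False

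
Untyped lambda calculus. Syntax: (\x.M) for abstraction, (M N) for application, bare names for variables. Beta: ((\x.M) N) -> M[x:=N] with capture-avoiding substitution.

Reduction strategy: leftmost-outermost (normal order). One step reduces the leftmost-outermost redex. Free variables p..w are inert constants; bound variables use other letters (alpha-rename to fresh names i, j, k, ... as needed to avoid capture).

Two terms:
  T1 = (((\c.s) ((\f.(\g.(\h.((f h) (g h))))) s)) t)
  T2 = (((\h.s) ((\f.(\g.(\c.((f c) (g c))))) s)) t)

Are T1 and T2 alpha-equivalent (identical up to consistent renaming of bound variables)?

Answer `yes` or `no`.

Answer: yes

Derivation:
Term 1: (((\c.s) ((\f.(\g.(\h.((f h) (g h))))) s)) t)
Term 2: (((\h.s) ((\f.(\g.(\c.((f c) (g c))))) s)) t)
Alpha-equivalence: compare structure up to binder renaming.
Result: True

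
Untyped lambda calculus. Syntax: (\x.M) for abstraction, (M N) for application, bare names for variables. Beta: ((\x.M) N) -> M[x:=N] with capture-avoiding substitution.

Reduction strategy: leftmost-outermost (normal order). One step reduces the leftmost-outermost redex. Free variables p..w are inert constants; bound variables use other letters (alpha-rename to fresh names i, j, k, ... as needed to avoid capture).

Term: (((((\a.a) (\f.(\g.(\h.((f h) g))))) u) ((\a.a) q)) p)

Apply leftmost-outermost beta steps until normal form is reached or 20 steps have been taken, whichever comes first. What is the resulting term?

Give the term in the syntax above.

Step 0: (((((\a.a) (\f.(\g.(\h.((f h) g))))) u) ((\a.a) q)) p)
Step 1: ((((\f.(\g.(\h.((f h) g)))) u) ((\a.a) q)) p)
Step 2: (((\g.(\h.((u h) g))) ((\a.a) q)) p)
Step 3: ((\h.((u h) ((\a.a) q))) p)
Step 4: ((u p) ((\a.a) q))
Step 5: ((u p) q)

Answer: ((u p) q)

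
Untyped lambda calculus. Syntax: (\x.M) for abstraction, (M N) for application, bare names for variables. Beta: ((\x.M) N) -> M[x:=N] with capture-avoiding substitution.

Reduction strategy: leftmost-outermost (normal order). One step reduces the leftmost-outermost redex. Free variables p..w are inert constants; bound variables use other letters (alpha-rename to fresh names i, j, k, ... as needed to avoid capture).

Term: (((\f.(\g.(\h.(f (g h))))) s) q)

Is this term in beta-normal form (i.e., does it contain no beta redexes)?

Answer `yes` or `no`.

Term: (((\f.(\g.(\h.(f (g h))))) s) q)
Found 1 beta redex(es).

Answer: no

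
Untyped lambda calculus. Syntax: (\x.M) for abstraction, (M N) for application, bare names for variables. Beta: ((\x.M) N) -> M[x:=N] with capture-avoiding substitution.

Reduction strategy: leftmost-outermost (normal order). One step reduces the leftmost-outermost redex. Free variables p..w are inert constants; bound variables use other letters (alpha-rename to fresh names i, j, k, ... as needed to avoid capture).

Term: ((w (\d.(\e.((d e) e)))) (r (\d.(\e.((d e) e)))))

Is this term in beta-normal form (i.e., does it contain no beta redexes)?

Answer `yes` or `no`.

Answer: yes

Derivation:
Term: ((w (\d.(\e.((d e) e)))) (r (\d.(\e.((d e) e)))))
No beta redexes found.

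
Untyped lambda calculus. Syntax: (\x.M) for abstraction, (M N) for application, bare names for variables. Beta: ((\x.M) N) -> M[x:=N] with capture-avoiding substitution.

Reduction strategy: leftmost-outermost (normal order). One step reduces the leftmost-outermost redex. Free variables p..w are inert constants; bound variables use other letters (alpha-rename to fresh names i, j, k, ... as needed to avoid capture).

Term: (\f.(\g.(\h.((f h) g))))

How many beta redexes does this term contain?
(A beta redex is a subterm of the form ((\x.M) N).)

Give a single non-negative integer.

Term: (\f.(\g.(\h.((f h) g))))
  (no redexes)
Total redexes: 0

Answer: 0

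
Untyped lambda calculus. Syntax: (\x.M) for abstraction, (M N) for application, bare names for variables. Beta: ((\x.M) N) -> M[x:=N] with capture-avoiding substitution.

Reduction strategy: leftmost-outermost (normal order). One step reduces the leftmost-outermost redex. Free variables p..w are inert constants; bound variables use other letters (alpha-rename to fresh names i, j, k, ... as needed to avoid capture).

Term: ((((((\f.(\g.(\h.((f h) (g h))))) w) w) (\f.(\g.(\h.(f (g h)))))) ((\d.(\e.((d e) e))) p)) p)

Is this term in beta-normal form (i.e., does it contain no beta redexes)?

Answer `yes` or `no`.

Term: ((((((\f.(\g.(\h.((f h) (g h))))) w) w) (\f.(\g.(\h.(f (g h)))))) ((\d.(\e.((d e) e))) p)) p)
Found 2 beta redex(es).

Answer: no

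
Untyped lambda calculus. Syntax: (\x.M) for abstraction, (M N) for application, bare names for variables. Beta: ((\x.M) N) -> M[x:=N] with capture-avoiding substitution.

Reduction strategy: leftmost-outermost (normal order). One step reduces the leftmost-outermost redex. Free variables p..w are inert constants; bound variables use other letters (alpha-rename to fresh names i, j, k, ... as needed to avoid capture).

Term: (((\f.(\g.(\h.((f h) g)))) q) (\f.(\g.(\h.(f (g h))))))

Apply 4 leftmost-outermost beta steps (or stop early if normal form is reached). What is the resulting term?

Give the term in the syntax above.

Step 0: (((\f.(\g.(\h.((f h) g)))) q) (\f.(\g.(\h.(f (g h))))))
Step 1: ((\g.(\h.((q h) g))) (\f.(\g.(\h.(f (g h))))))
Step 2: (\h.((q h) (\f.(\g.(\h.(f (g h)))))))
Step 3: (normal form reached)

Answer: (\h.((q h) (\f.(\g.(\h.(f (g h)))))))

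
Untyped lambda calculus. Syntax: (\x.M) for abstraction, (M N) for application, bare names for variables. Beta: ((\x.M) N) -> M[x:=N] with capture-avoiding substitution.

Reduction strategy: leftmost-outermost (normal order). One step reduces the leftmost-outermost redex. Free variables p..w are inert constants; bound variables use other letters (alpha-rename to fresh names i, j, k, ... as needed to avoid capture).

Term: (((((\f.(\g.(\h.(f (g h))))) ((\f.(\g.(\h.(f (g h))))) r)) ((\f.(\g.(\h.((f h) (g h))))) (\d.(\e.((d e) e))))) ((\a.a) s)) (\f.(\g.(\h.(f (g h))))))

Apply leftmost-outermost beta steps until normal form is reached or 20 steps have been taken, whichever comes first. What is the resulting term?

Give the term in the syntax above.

Step 0: (((((\f.(\g.(\h.(f (g h))))) ((\f.(\g.(\h.(f (g h))))) r)) ((\f.(\g.(\h.((f h) (g h))))) (\d.(\e.((d e) e))))) ((\a.a) s)) (\f.(\g.(\h.(f (g h))))))
Step 1: ((((\g.(\h.(((\f.(\g.(\h.(f (g h))))) r) (g h)))) ((\f.(\g.(\h.((f h) (g h))))) (\d.(\e.((d e) e))))) ((\a.a) s)) (\f.(\g.(\h.(f (g h))))))
Step 2: (((\h.(((\f.(\g.(\h.(f (g h))))) r) (((\f.(\g.(\h.((f h) (g h))))) (\d.(\e.((d e) e)))) h))) ((\a.a) s)) (\f.(\g.(\h.(f (g h))))))
Step 3: ((((\f.(\g.(\h.(f (g h))))) r) (((\f.(\g.(\h.((f h) (g h))))) (\d.(\e.((d e) e)))) ((\a.a) s))) (\f.(\g.(\h.(f (g h))))))
Step 4: (((\g.(\h.(r (g h)))) (((\f.(\g.(\h.((f h) (g h))))) (\d.(\e.((d e) e)))) ((\a.a) s))) (\f.(\g.(\h.(f (g h))))))
Step 5: ((\h.(r ((((\f.(\g.(\h.((f h) (g h))))) (\d.(\e.((d e) e)))) ((\a.a) s)) h))) (\f.(\g.(\h.(f (g h))))))
Step 6: (r ((((\f.(\g.(\h.((f h) (g h))))) (\d.(\e.((d e) e)))) ((\a.a) s)) (\f.(\g.(\h.(f (g h)))))))
Step 7: (r (((\g.(\h.(((\d.(\e.((d e) e))) h) (g h)))) ((\a.a) s)) (\f.(\g.(\h.(f (g h)))))))
Step 8: (r ((\h.(((\d.(\e.((d e) e))) h) (((\a.a) s) h))) (\f.(\g.(\h.(f (g h)))))))
Step 9: (r (((\d.(\e.((d e) e))) (\f.(\g.(\h.(f (g h)))))) (((\a.a) s) (\f.(\g.(\h.(f (g h))))))))
Step 10: (r ((\e.(((\f.(\g.(\h.(f (g h))))) e) e)) (((\a.a) s) (\f.(\g.(\h.(f (g h))))))))
Step 11: (r (((\f.(\g.(\h.(f (g h))))) (((\a.a) s) (\f.(\g.(\h.(f (g h))))))) (((\a.a) s) (\f.(\g.(\h.(f (g h))))))))
Step 12: (r ((\g.(\h.((((\a.a) s) (\f.(\g.(\h.(f (g h)))))) (g h)))) (((\a.a) s) (\f.(\g.(\h.(f (g h))))))))
Step 13: (r (\h.((((\a.a) s) (\f.(\g.(\h.(f (g h)))))) ((((\a.a) s) (\f.(\g.(\h.(f (g h)))))) h))))
Step 14: (r (\h.((s (\f.(\g.(\h.(f (g h)))))) ((((\a.a) s) (\f.(\g.(\h.(f (g h)))))) h))))
Step 15: (r (\h.((s (\f.(\g.(\h.(f (g h)))))) ((s (\f.(\g.(\h.(f (g h)))))) h))))

Answer: (r (\h.((s (\f.(\g.(\h.(f (g h)))))) ((s (\f.(\g.(\h.(f (g h)))))) h))))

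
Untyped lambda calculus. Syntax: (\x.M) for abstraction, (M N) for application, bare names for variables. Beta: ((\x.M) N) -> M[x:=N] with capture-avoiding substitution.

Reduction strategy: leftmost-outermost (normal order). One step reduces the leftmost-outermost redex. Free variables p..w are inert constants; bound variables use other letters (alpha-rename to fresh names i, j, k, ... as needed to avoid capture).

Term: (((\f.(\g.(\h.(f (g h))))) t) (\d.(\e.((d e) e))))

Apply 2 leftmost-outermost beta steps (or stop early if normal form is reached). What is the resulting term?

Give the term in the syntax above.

Answer: (\h.(t ((\d.(\e.((d e) e))) h)))

Derivation:
Step 0: (((\f.(\g.(\h.(f (g h))))) t) (\d.(\e.((d e) e))))
Step 1: ((\g.(\h.(t (g h)))) (\d.(\e.((d e) e))))
Step 2: (\h.(t ((\d.(\e.((d e) e))) h)))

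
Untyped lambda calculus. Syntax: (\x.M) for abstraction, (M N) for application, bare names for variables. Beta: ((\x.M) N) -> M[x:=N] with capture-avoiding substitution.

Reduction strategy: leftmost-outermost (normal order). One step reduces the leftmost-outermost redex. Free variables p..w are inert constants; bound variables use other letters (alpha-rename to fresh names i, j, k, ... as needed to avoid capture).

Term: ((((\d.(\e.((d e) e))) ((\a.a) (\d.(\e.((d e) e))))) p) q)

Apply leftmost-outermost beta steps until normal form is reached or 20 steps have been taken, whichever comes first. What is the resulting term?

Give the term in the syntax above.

Answer: (((p p) p) q)

Derivation:
Step 0: ((((\d.(\e.((d e) e))) ((\a.a) (\d.(\e.((d e) e))))) p) q)
Step 1: (((\e.((((\a.a) (\d.(\e.((d e) e)))) e) e)) p) q)
Step 2: (((((\a.a) (\d.(\e.((d e) e)))) p) p) q)
Step 3: ((((\d.(\e.((d e) e))) p) p) q)
Step 4: (((\e.((p e) e)) p) q)
Step 5: (((p p) p) q)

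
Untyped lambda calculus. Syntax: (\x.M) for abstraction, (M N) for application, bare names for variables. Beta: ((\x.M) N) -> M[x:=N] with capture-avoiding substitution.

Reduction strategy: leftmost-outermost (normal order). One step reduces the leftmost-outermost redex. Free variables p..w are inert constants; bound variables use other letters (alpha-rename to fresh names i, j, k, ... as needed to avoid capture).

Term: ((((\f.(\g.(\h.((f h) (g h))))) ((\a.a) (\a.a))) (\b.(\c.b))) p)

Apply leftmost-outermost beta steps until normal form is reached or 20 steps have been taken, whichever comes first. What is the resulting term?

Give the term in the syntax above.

Step 0: ((((\f.(\g.(\h.((f h) (g h))))) ((\a.a) (\a.a))) (\b.(\c.b))) p)
Step 1: (((\g.(\h.((((\a.a) (\a.a)) h) (g h)))) (\b.(\c.b))) p)
Step 2: ((\h.((((\a.a) (\a.a)) h) ((\b.(\c.b)) h))) p)
Step 3: ((((\a.a) (\a.a)) p) ((\b.(\c.b)) p))
Step 4: (((\a.a) p) ((\b.(\c.b)) p))
Step 5: (p ((\b.(\c.b)) p))
Step 6: (p (\c.p))

Answer: (p (\c.p))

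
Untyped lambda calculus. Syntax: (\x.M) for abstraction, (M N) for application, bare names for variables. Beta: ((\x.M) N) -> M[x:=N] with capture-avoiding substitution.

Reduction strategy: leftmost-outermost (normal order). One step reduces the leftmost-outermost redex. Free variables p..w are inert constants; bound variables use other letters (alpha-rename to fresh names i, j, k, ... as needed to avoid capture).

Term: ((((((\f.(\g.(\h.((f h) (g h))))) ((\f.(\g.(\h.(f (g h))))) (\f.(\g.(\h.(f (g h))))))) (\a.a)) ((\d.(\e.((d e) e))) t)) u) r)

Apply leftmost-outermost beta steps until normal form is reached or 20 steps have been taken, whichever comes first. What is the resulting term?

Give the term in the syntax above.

Answer: (((t (\e.((t e) e))) (\e.((t e) e))) (u r))

Derivation:
Step 0: ((((((\f.(\g.(\h.((f h) (g h))))) ((\f.(\g.(\h.(f (g h))))) (\f.(\g.(\h.(f (g h))))))) (\a.a)) ((\d.(\e.((d e) e))) t)) u) r)
Step 1: (((((\g.(\h.((((\f.(\g.(\h.(f (g h))))) (\f.(\g.(\h.(f (g h)))))) h) (g h)))) (\a.a)) ((\d.(\e.((d e) e))) t)) u) r)
Step 2: ((((\h.((((\f.(\g.(\h.(f (g h))))) (\f.(\g.(\h.(f (g h)))))) h) ((\a.a) h))) ((\d.(\e.((d e) e))) t)) u) r)
Step 3: ((((((\f.(\g.(\h.(f (g h))))) (\f.(\g.(\h.(f (g h)))))) ((\d.(\e.((d e) e))) t)) ((\a.a) ((\d.(\e.((d e) e))) t))) u) r)
Step 4: (((((\g.(\h.((\f.(\g.(\h.(f (g h))))) (g h)))) ((\d.(\e.((d e) e))) t)) ((\a.a) ((\d.(\e.((d e) e))) t))) u) r)
Step 5: ((((\h.((\f.(\g.(\h.(f (g h))))) (((\d.(\e.((d e) e))) t) h))) ((\a.a) ((\d.(\e.((d e) e))) t))) u) r)
Step 6: ((((\f.(\g.(\h.(f (g h))))) (((\d.(\e.((d e) e))) t) ((\a.a) ((\d.(\e.((d e) e))) t)))) u) r)
Step 7: (((\g.(\h.((((\d.(\e.((d e) e))) t) ((\a.a) ((\d.(\e.((d e) e))) t))) (g h)))) u) r)
Step 8: ((\h.((((\d.(\e.((d e) e))) t) ((\a.a) ((\d.(\e.((d e) e))) t))) (u h))) r)
Step 9: ((((\d.(\e.((d e) e))) t) ((\a.a) ((\d.(\e.((d e) e))) t))) (u r))
Step 10: (((\e.((t e) e)) ((\a.a) ((\d.(\e.((d e) e))) t))) (u r))
Step 11: (((t ((\a.a) ((\d.(\e.((d e) e))) t))) ((\a.a) ((\d.(\e.((d e) e))) t))) (u r))
Step 12: (((t ((\d.(\e.((d e) e))) t)) ((\a.a) ((\d.(\e.((d e) e))) t))) (u r))
Step 13: (((t (\e.((t e) e))) ((\a.a) ((\d.(\e.((d e) e))) t))) (u r))
Step 14: (((t (\e.((t e) e))) ((\d.(\e.((d e) e))) t)) (u r))
Step 15: (((t (\e.((t e) e))) (\e.((t e) e))) (u r))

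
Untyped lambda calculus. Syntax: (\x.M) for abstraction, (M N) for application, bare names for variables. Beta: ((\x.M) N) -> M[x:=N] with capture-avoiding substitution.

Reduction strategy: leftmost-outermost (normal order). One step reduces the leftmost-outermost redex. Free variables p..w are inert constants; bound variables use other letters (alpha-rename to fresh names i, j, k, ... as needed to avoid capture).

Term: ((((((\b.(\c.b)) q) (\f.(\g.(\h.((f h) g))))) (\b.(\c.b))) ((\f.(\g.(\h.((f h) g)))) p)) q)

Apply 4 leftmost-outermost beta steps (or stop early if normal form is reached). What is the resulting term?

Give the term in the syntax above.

Answer: (((q (\b.(\c.b))) (\g.(\h.((p h) g)))) q)

Derivation:
Step 0: ((((((\b.(\c.b)) q) (\f.(\g.(\h.((f h) g))))) (\b.(\c.b))) ((\f.(\g.(\h.((f h) g)))) p)) q)
Step 1: (((((\c.q) (\f.(\g.(\h.((f h) g))))) (\b.(\c.b))) ((\f.(\g.(\h.((f h) g)))) p)) q)
Step 2: (((q (\b.(\c.b))) ((\f.(\g.(\h.((f h) g)))) p)) q)
Step 3: (((q (\b.(\c.b))) (\g.(\h.((p h) g)))) q)
Step 4: (normal form reached)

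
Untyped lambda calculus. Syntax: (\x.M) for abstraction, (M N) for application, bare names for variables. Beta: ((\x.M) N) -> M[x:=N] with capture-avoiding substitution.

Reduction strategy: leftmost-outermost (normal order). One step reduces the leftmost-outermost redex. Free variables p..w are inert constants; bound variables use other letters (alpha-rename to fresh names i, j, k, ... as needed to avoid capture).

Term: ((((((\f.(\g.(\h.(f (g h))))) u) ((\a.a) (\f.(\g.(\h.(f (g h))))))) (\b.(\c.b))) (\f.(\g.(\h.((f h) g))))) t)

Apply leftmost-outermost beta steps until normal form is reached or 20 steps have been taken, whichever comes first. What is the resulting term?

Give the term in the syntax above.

Answer: (((u (\g.(\h.(\c.(g h))))) (\f.(\g.(\h.((f h) g))))) t)

Derivation:
Step 0: ((((((\f.(\g.(\h.(f (g h))))) u) ((\a.a) (\f.(\g.(\h.(f (g h))))))) (\b.(\c.b))) (\f.(\g.(\h.((f h) g))))) t)
Step 1: (((((\g.(\h.(u (g h)))) ((\a.a) (\f.(\g.(\h.(f (g h))))))) (\b.(\c.b))) (\f.(\g.(\h.((f h) g))))) t)
Step 2: ((((\h.(u (((\a.a) (\f.(\g.(\h.(f (g h)))))) h))) (\b.(\c.b))) (\f.(\g.(\h.((f h) g))))) t)
Step 3: (((u (((\a.a) (\f.(\g.(\h.(f (g h)))))) (\b.(\c.b)))) (\f.(\g.(\h.((f h) g))))) t)
Step 4: (((u ((\f.(\g.(\h.(f (g h))))) (\b.(\c.b)))) (\f.(\g.(\h.((f h) g))))) t)
Step 5: (((u (\g.(\h.((\b.(\c.b)) (g h))))) (\f.(\g.(\h.((f h) g))))) t)
Step 6: (((u (\g.(\h.(\c.(g h))))) (\f.(\g.(\h.((f h) g))))) t)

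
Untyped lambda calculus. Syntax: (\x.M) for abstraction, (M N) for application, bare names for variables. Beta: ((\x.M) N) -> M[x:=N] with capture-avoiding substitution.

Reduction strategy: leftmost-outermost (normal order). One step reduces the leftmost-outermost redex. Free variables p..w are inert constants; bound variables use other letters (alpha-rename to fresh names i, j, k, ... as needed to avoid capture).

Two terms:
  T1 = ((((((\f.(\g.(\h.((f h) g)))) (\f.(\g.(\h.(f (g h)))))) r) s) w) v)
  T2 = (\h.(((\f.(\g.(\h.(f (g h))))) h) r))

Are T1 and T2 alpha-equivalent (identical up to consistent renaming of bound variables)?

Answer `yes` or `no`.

Term 1: ((((((\f.(\g.(\h.((f h) g)))) (\f.(\g.(\h.(f (g h)))))) r) s) w) v)
Term 2: (\h.(((\f.(\g.(\h.(f (g h))))) h) r))
Alpha-equivalence: compare structure up to binder renaming.
Result: False

Answer: no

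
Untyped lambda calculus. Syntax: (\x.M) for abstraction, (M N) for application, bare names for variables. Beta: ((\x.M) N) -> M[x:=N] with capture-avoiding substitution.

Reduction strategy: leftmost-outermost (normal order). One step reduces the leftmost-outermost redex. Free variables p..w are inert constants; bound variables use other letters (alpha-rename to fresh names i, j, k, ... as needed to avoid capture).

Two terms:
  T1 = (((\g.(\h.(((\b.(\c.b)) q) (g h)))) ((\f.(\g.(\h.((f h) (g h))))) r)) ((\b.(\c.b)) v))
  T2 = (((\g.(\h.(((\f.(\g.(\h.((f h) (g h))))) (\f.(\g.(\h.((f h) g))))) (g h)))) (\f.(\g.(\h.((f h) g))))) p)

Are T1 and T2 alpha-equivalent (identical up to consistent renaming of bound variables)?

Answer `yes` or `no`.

Answer: no

Derivation:
Term 1: (((\g.(\h.(((\b.(\c.b)) q) (g h)))) ((\f.(\g.(\h.((f h) (g h))))) r)) ((\b.(\c.b)) v))
Term 2: (((\g.(\h.(((\f.(\g.(\h.((f h) (g h))))) (\f.(\g.(\h.((f h) g))))) (g h)))) (\f.(\g.(\h.((f h) g))))) p)
Alpha-equivalence: compare structure up to binder renaming.
Result: False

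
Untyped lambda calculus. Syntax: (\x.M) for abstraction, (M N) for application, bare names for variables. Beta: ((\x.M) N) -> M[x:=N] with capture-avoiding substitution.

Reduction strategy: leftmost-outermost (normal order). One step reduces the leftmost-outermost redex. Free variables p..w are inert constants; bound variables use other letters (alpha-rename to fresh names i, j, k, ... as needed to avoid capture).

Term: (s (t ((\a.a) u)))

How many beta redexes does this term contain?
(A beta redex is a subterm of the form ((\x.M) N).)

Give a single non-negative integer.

Term: (s (t ((\a.a) u)))
  Redex: ((\a.a) u)
Total redexes: 1

Answer: 1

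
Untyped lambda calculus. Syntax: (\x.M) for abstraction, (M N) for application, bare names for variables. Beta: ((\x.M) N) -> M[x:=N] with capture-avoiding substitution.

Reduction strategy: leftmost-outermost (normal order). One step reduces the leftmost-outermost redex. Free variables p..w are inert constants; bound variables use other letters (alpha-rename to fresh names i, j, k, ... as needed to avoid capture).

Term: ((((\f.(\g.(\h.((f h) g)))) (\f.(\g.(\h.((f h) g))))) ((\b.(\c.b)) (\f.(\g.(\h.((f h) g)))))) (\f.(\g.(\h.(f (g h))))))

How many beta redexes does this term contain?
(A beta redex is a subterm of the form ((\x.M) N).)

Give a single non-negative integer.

Answer: 2

Derivation:
Term: ((((\f.(\g.(\h.((f h) g)))) (\f.(\g.(\h.((f h) g))))) ((\b.(\c.b)) (\f.(\g.(\h.((f h) g)))))) (\f.(\g.(\h.(f (g h))))))
  Redex: ((\f.(\g.(\h.((f h) g)))) (\f.(\g.(\h.((f h) g)))))
  Redex: ((\b.(\c.b)) (\f.(\g.(\h.((f h) g)))))
Total redexes: 2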